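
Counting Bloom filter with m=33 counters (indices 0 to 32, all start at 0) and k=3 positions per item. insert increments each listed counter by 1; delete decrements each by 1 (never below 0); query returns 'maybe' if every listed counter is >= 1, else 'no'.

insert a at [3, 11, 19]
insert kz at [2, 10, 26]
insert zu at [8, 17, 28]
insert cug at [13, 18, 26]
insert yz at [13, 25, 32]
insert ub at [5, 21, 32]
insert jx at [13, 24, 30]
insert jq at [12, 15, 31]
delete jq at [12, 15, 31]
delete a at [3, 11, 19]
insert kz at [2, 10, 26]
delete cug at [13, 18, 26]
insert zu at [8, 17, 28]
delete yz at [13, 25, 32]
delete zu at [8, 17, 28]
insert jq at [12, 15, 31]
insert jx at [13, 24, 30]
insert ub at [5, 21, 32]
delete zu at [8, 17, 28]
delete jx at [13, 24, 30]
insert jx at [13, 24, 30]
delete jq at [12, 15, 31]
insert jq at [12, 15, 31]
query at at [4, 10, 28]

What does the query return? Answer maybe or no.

Answer: no

Derivation:
Step 1: insert a at [3, 11, 19] -> counters=[0,0,0,1,0,0,0,0,0,0,0,1,0,0,0,0,0,0,0,1,0,0,0,0,0,0,0,0,0,0,0,0,0]
Step 2: insert kz at [2, 10, 26] -> counters=[0,0,1,1,0,0,0,0,0,0,1,1,0,0,0,0,0,0,0,1,0,0,0,0,0,0,1,0,0,0,0,0,0]
Step 3: insert zu at [8, 17, 28] -> counters=[0,0,1,1,0,0,0,0,1,0,1,1,0,0,0,0,0,1,0,1,0,0,0,0,0,0,1,0,1,0,0,0,0]
Step 4: insert cug at [13, 18, 26] -> counters=[0,0,1,1,0,0,0,0,1,0,1,1,0,1,0,0,0,1,1,1,0,0,0,0,0,0,2,0,1,0,0,0,0]
Step 5: insert yz at [13, 25, 32] -> counters=[0,0,1,1,0,0,0,0,1,0,1,1,0,2,0,0,0,1,1,1,0,0,0,0,0,1,2,0,1,0,0,0,1]
Step 6: insert ub at [5, 21, 32] -> counters=[0,0,1,1,0,1,0,0,1,0,1,1,0,2,0,0,0,1,1,1,0,1,0,0,0,1,2,0,1,0,0,0,2]
Step 7: insert jx at [13, 24, 30] -> counters=[0,0,1,1,0,1,0,0,1,0,1,1,0,3,0,0,0,1,1,1,0,1,0,0,1,1,2,0,1,0,1,0,2]
Step 8: insert jq at [12, 15, 31] -> counters=[0,0,1,1,0,1,0,0,1,0,1,1,1,3,0,1,0,1,1,1,0,1,0,0,1,1,2,0,1,0,1,1,2]
Step 9: delete jq at [12, 15, 31] -> counters=[0,0,1,1,0,1,0,0,1,0,1,1,0,3,0,0,0,1,1,1,0,1,0,0,1,1,2,0,1,0,1,0,2]
Step 10: delete a at [3, 11, 19] -> counters=[0,0,1,0,0,1,0,0,1,0,1,0,0,3,0,0,0,1,1,0,0,1,0,0,1,1,2,0,1,0,1,0,2]
Step 11: insert kz at [2, 10, 26] -> counters=[0,0,2,0,0,1,0,0,1,0,2,0,0,3,0,0,0,1,1,0,0,1,0,0,1,1,3,0,1,0,1,0,2]
Step 12: delete cug at [13, 18, 26] -> counters=[0,0,2,0,0,1,0,0,1,0,2,0,0,2,0,0,0,1,0,0,0,1,0,0,1,1,2,0,1,0,1,0,2]
Step 13: insert zu at [8, 17, 28] -> counters=[0,0,2,0,0,1,0,0,2,0,2,0,0,2,0,0,0,2,0,0,0,1,0,0,1,1,2,0,2,0,1,0,2]
Step 14: delete yz at [13, 25, 32] -> counters=[0,0,2,0,0,1,0,0,2,0,2,0,0,1,0,0,0,2,0,0,0,1,0,0,1,0,2,0,2,0,1,0,1]
Step 15: delete zu at [8, 17, 28] -> counters=[0,0,2,0,0,1,0,0,1,0,2,0,0,1,0,0,0,1,0,0,0,1,0,0,1,0,2,0,1,0,1,0,1]
Step 16: insert jq at [12, 15, 31] -> counters=[0,0,2,0,0,1,0,0,1,0,2,0,1,1,0,1,0,1,0,0,0,1,0,0,1,0,2,0,1,0,1,1,1]
Step 17: insert jx at [13, 24, 30] -> counters=[0,0,2,0,0,1,0,0,1,0,2,0,1,2,0,1,0,1,0,0,0,1,0,0,2,0,2,0,1,0,2,1,1]
Step 18: insert ub at [5, 21, 32] -> counters=[0,0,2,0,0,2,0,0,1,0,2,0,1,2,0,1,0,1,0,0,0,2,0,0,2,0,2,0,1,0,2,1,2]
Step 19: delete zu at [8, 17, 28] -> counters=[0,0,2,0,0,2,0,0,0,0,2,0,1,2,0,1,0,0,0,0,0,2,0,0,2,0,2,0,0,0,2,1,2]
Step 20: delete jx at [13, 24, 30] -> counters=[0,0,2,0,0,2,0,0,0,0,2,0,1,1,0,1,0,0,0,0,0,2,0,0,1,0,2,0,0,0,1,1,2]
Step 21: insert jx at [13, 24, 30] -> counters=[0,0,2,0,0,2,0,0,0,0,2,0,1,2,0,1,0,0,0,0,0,2,0,0,2,0,2,0,0,0,2,1,2]
Step 22: delete jq at [12, 15, 31] -> counters=[0,0,2,0,0,2,0,0,0,0,2,0,0,2,0,0,0,0,0,0,0,2,0,0,2,0,2,0,0,0,2,0,2]
Step 23: insert jq at [12, 15, 31] -> counters=[0,0,2,0,0,2,0,0,0,0,2,0,1,2,0,1,0,0,0,0,0,2,0,0,2,0,2,0,0,0,2,1,2]
Query at: check counters[4]=0 counters[10]=2 counters[28]=0 -> no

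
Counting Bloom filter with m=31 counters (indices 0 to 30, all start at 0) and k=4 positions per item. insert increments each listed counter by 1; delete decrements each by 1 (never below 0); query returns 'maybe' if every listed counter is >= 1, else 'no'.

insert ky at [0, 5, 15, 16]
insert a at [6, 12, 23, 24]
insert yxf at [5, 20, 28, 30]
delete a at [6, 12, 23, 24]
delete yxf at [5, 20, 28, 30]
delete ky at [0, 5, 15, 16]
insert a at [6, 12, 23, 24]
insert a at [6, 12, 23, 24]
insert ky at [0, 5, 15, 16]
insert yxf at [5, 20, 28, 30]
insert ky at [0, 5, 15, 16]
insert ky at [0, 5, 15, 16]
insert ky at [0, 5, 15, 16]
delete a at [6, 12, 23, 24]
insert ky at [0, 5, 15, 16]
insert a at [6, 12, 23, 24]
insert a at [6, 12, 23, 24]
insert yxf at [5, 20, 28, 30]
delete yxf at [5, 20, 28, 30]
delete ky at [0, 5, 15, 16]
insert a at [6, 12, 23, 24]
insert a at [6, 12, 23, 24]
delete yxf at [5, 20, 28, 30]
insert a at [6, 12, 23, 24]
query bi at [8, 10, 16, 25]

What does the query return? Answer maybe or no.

Step 1: insert ky at [0, 5, 15, 16] -> counters=[1,0,0,0,0,1,0,0,0,0,0,0,0,0,0,1,1,0,0,0,0,0,0,0,0,0,0,0,0,0,0]
Step 2: insert a at [6, 12, 23, 24] -> counters=[1,0,0,0,0,1,1,0,0,0,0,0,1,0,0,1,1,0,0,0,0,0,0,1,1,0,0,0,0,0,0]
Step 3: insert yxf at [5, 20, 28, 30] -> counters=[1,0,0,0,0,2,1,0,0,0,0,0,1,0,0,1,1,0,0,0,1,0,0,1,1,0,0,0,1,0,1]
Step 4: delete a at [6, 12, 23, 24] -> counters=[1,0,0,0,0,2,0,0,0,0,0,0,0,0,0,1,1,0,0,0,1,0,0,0,0,0,0,0,1,0,1]
Step 5: delete yxf at [5, 20, 28, 30] -> counters=[1,0,0,0,0,1,0,0,0,0,0,0,0,0,0,1,1,0,0,0,0,0,0,0,0,0,0,0,0,0,0]
Step 6: delete ky at [0, 5, 15, 16] -> counters=[0,0,0,0,0,0,0,0,0,0,0,0,0,0,0,0,0,0,0,0,0,0,0,0,0,0,0,0,0,0,0]
Step 7: insert a at [6, 12, 23, 24] -> counters=[0,0,0,0,0,0,1,0,0,0,0,0,1,0,0,0,0,0,0,0,0,0,0,1,1,0,0,0,0,0,0]
Step 8: insert a at [6, 12, 23, 24] -> counters=[0,0,0,0,0,0,2,0,0,0,0,0,2,0,0,0,0,0,0,0,0,0,0,2,2,0,0,0,0,0,0]
Step 9: insert ky at [0, 5, 15, 16] -> counters=[1,0,0,0,0,1,2,0,0,0,0,0,2,0,0,1,1,0,0,0,0,0,0,2,2,0,0,0,0,0,0]
Step 10: insert yxf at [5, 20, 28, 30] -> counters=[1,0,0,0,0,2,2,0,0,0,0,0,2,0,0,1,1,0,0,0,1,0,0,2,2,0,0,0,1,0,1]
Step 11: insert ky at [0, 5, 15, 16] -> counters=[2,0,0,0,0,3,2,0,0,0,0,0,2,0,0,2,2,0,0,0,1,0,0,2,2,0,0,0,1,0,1]
Step 12: insert ky at [0, 5, 15, 16] -> counters=[3,0,0,0,0,4,2,0,0,0,0,0,2,0,0,3,3,0,0,0,1,0,0,2,2,0,0,0,1,0,1]
Step 13: insert ky at [0, 5, 15, 16] -> counters=[4,0,0,0,0,5,2,0,0,0,0,0,2,0,0,4,4,0,0,0,1,0,0,2,2,0,0,0,1,0,1]
Step 14: delete a at [6, 12, 23, 24] -> counters=[4,0,0,0,0,5,1,0,0,0,0,0,1,0,0,4,4,0,0,0,1,0,0,1,1,0,0,0,1,0,1]
Step 15: insert ky at [0, 5, 15, 16] -> counters=[5,0,0,0,0,6,1,0,0,0,0,0,1,0,0,5,5,0,0,0,1,0,0,1,1,0,0,0,1,0,1]
Step 16: insert a at [6, 12, 23, 24] -> counters=[5,0,0,0,0,6,2,0,0,0,0,0,2,0,0,5,5,0,0,0,1,0,0,2,2,0,0,0,1,0,1]
Step 17: insert a at [6, 12, 23, 24] -> counters=[5,0,0,0,0,6,3,0,0,0,0,0,3,0,0,5,5,0,0,0,1,0,0,3,3,0,0,0,1,0,1]
Step 18: insert yxf at [5, 20, 28, 30] -> counters=[5,0,0,0,0,7,3,0,0,0,0,0,3,0,0,5,5,0,0,0,2,0,0,3,3,0,0,0,2,0,2]
Step 19: delete yxf at [5, 20, 28, 30] -> counters=[5,0,0,0,0,6,3,0,0,0,0,0,3,0,0,5,5,0,0,0,1,0,0,3,3,0,0,0,1,0,1]
Step 20: delete ky at [0, 5, 15, 16] -> counters=[4,0,0,0,0,5,3,0,0,0,0,0,3,0,0,4,4,0,0,0,1,0,0,3,3,0,0,0,1,0,1]
Step 21: insert a at [6, 12, 23, 24] -> counters=[4,0,0,0,0,5,4,0,0,0,0,0,4,0,0,4,4,0,0,0,1,0,0,4,4,0,0,0,1,0,1]
Step 22: insert a at [6, 12, 23, 24] -> counters=[4,0,0,0,0,5,5,0,0,0,0,0,5,0,0,4,4,0,0,0,1,0,0,5,5,0,0,0,1,0,1]
Step 23: delete yxf at [5, 20, 28, 30] -> counters=[4,0,0,0,0,4,5,0,0,0,0,0,5,0,0,4,4,0,0,0,0,0,0,5,5,0,0,0,0,0,0]
Step 24: insert a at [6, 12, 23, 24] -> counters=[4,0,0,0,0,4,6,0,0,0,0,0,6,0,0,4,4,0,0,0,0,0,0,6,6,0,0,0,0,0,0]
Query bi: check counters[8]=0 counters[10]=0 counters[16]=4 counters[25]=0 -> no

Answer: no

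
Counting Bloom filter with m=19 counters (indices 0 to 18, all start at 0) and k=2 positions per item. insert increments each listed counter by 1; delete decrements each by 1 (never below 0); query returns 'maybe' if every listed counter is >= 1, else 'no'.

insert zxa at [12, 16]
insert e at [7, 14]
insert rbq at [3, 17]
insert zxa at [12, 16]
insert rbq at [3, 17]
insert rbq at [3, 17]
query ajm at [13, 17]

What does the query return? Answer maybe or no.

Answer: no

Derivation:
Step 1: insert zxa at [12, 16] -> counters=[0,0,0,0,0,0,0,0,0,0,0,0,1,0,0,0,1,0,0]
Step 2: insert e at [7, 14] -> counters=[0,0,0,0,0,0,0,1,0,0,0,0,1,0,1,0,1,0,0]
Step 3: insert rbq at [3, 17] -> counters=[0,0,0,1,0,0,0,1,0,0,0,0,1,0,1,0,1,1,0]
Step 4: insert zxa at [12, 16] -> counters=[0,0,0,1,0,0,0,1,0,0,0,0,2,0,1,0,2,1,0]
Step 5: insert rbq at [3, 17] -> counters=[0,0,0,2,0,0,0,1,0,0,0,0,2,0,1,0,2,2,0]
Step 6: insert rbq at [3, 17] -> counters=[0,0,0,3,0,0,0,1,0,0,0,0,2,0,1,0,2,3,0]
Query ajm: check counters[13]=0 counters[17]=3 -> no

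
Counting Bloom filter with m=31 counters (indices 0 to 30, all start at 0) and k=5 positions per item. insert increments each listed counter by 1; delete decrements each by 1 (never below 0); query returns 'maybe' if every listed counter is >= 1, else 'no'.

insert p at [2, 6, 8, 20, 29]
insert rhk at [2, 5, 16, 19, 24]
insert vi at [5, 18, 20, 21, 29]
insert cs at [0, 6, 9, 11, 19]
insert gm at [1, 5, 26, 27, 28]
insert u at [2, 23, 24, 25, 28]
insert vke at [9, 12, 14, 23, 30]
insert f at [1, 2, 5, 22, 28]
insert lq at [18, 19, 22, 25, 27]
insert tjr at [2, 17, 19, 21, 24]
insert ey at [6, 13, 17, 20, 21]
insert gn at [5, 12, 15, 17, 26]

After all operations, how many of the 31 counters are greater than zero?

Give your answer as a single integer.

Answer: 27

Derivation:
Step 1: insert p at [2, 6, 8, 20, 29] -> counters=[0,0,1,0,0,0,1,0,1,0,0,0,0,0,0,0,0,0,0,0,1,0,0,0,0,0,0,0,0,1,0]
Step 2: insert rhk at [2, 5, 16, 19, 24] -> counters=[0,0,2,0,0,1,1,0,1,0,0,0,0,0,0,0,1,0,0,1,1,0,0,0,1,0,0,0,0,1,0]
Step 3: insert vi at [5, 18, 20, 21, 29] -> counters=[0,0,2,0,0,2,1,0,1,0,0,0,0,0,0,0,1,0,1,1,2,1,0,0,1,0,0,0,0,2,0]
Step 4: insert cs at [0, 6, 9, 11, 19] -> counters=[1,0,2,0,0,2,2,0,1,1,0,1,0,0,0,0,1,0,1,2,2,1,0,0,1,0,0,0,0,2,0]
Step 5: insert gm at [1, 5, 26, 27, 28] -> counters=[1,1,2,0,0,3,2,0,1,1,0,1,0,0,0,0,1,0,1,2,2,1,0,0,1,0,1,1,1,2,0]
Step 6: insert u at [2, 23, 24, 25, 28] -> counters=[1,1,3,0,0,3,2,0,1,1,0,1,0,0,0,0,1,0,1,2,2,1,0,1,2,1,1,1,2,2,0]
Step 7: insert vke at [9, 12, 14, 23, 30] -> counters=[1,1,3,0,0,3,2,0,1,2,0,1,1,0,1,0,1,0,1,2,2,1,0,2,2,1,1,1,2,2,1]
Step 8: insert f at [1, 2, 5, 22, 28] -> counters=[1,2,4,0,0,4,2,0,1,2,0,1,1,0,1,0,1,0,1,2,2,1,1,2,2,1,1,1,3,2,1]
Step 9: insert lq at [18, 19, 22, 25, 27] -> counters=[1,2,4,0,0,4,2,0,1,2,0,1,1,0,1,0,1,0,2,3,2,1,2,2,2,2,1,2,3,2,1]
Step 10: insert tjr at [2, 17, 19, 21, 24] -> counters=[1,2,5,0,0,4,2,0,1,2,0,1,1,0,1,0,1,1,2,4,2,2,2,2,3,2,1,2,3,2,1]
Step 11: insert ey at [6, 13, 17, 20, 21] -> counters=[1,2,5,0,0,4,3,0,1,2,0,1,1,1,1,0,1,2,2,4,3,3,2,2,3,2,1,2,3,2,1]
Step 12: insert gn at [5, 12, 15, 17, 26] -> counters=[1,2,5,0,0,5,3,0,1,2,0,1,2,1,1,1,1,3,2,4,3,3,2,2,3,2,2,2,3,2,1]
Final counters=[1,2,5,0,0,5,3,0,1,2,0,1,2,1,1,1,1,3,2,4,3,3,2,2,3,2,2,2,3,2,1] -> 27 nonzero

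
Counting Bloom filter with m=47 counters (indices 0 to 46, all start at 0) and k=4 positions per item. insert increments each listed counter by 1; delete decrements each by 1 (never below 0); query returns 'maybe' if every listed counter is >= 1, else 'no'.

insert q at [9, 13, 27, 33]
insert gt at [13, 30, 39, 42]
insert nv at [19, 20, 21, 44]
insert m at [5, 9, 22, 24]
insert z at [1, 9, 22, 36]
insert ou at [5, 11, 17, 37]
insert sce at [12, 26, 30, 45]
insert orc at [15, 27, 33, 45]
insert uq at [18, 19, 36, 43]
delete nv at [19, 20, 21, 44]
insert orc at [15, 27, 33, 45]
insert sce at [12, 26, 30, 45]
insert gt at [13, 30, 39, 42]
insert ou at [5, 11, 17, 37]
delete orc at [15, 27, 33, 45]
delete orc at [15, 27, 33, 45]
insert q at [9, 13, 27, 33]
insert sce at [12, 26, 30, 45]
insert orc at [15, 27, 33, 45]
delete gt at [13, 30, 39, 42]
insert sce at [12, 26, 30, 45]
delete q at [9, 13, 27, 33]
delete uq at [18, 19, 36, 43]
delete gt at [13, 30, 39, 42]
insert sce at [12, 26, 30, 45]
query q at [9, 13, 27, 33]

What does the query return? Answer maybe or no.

Answer: maybe

Derivation:
Step 1: insert q at [9, 13, 27, 33] -> counters=[0,0,0,0,0,0,0,0,0,1,0,0,0,1,0,0,0,0,0,0,0,0,0,0,0,0,0,1,0,0,0,0,0,1,0,0,0,0,0,0,0,0,0,0,0,0,0]
Step 2: insert gt at [13, 30, 39, 42] -> counters=[0,0,0,0,0,0,0,0,0,1,0,0,0,2,0,0,0,0,0,0,0,0,0,0,0,0,0,1,0,0,1,0,0,1,0,0,0,0,0,1,0,0,1,0,0,0,0]
Step 3: insert nv at [19, 20, 21, 44] -> counters=[0,0,0,0,0,0,0,0,0,1,0,0,0,2,0,0,0,0,0,1,1,1,0,0,0,0,0,1,0,0,1,0,0,1,0,0,0,0,0,1,0,0,1,0,1,0,0]
Step 4: insert m at [5, 9, 22, 24] -> counters=[0,0,0,0,0,1,0,0,0,2,0,0,0,2,0,0,0,0,0,1,1,1,1,0,1,0,0,1,0,0,1,0,0,1,0,0,0,0,0,1,0,0,1,0,1,0,0]
Step 5: insert z at [1, 9, 22, 36] -> counters=[0,1,0,0,0,1,0,0,0,3,0,0,0,2,0,0,0,0,0,1,1,1,2,0,1,0,0,1,0,0,1,0,0,1,0,0,1,0,0,1,0,0,1,0,1,0,0]
Step 6: insert ou at [5, 11, 17, 37] -> counters=[0,1,0,0,0,2,0,0,0,3,0,1,0,2,0,0,0,1,0,1,1,1,2,0,1,0,0,1,0,0,1,0,0,1,0,0,1,1,0,1,0,0,1,0,1,0,0]
Step 7: insert sce at [12, 26, 30, 45] -> counters=[0,1,0,0,0,2,0,0,0,3,0,1,1,2,0,0,0,1,0,1,1,1,2,0,1,0,1,1,0,0,2,0,0,1,0,0,1,1,0,1,0,0,1,0,1,1,0]
Step 8: insert orc at [15, 27, 33, 45] -> counters=[0,1,0,0,0,2,0,0,0,3,0,1,1,2,0,1,0,1,0,1,1,1,2,0,1,0,1,2,0,0,2,0,0,2,0,0,1,1,0,1,0,0,1,0,1,2,0]
Step 9: insert uq at [18, 19, 36, 43] -> counters=[0,1,0,0,0,2,0,0,0,3,0,1,1,2,0,1,0,1,1,2,1,1,2,0,1,0,1,2,0,0,2,0,0,2,0,0,2,1,0,1,0,0,1,1,1,2,0]
Step 10: delete nv at [19, 20, 21, 44] -> counters=[0,1,0,0,0,2,0,0,0,3,0,1,1,2,0,1,0,1,1,1,0,0,2,0,1,0,1,2,0,0,2,0,0,2,0,0,2,1,0,1,0,0,1,1,0,2,0]
Step 11: insert orc at [15, 27, 33, 45] -> counters=[0,1,0,0,0,2,0,0,0,3,0,1,1,2,0,2,0,1,1,1,0,0,2,0,1,0,1,3,0,0,2,0,0,3,0,0,2,1,0,1,0,0,1,1,0,3,0]
Step 12: insert sce at [12, 26, 30, 45] -> counters=[0,1,0,0,0,2,0,0,0,3,0,1,2,2,0,2,0,1,1,1,0,0,2,0,1,0,2,3,0,0,3,0,0,3,0,0,2,1,0,1,0,0,1,1,0,4,0]
Step 13: insert gt at [13, 30, 39, 42] -> counters=[0,1,0,0,0,2,0,0,0,3,0,1,2,3,0,2,0,1,1,1,0,0,2,0,1,0,2,3,0,0,4,0,0,3,0,0,2,1,0,2,0,0,2,1,0,4,0]
Step 14: insert ou at [5, 11, 17, 37] -> counters=[0,1,0,0,0,3,0,0,0,3,0,2,2,3,0,2,0,2,1,1,0,0,2,0,1,0,2,3,0,0,4,0,0,3,0,0,2,2,0,2,0,0,2,1,0,4,0]
Step 15: delete orc at [15, 27, 33, 45] -> counters=[0,1,0,0,0,3,0,0,0,3,0,2,2,3,0,1,0,2,1,1,0,0,2,0,1,0,2,2,0,0,4,0,0,2,0,0,2,2,0,2,0,0,2,1,0,3,0]
Step 16: delete orc at [15, 27, 33, 45] -> counters=[0,1,0,0,0,3,0,0,0,3,0,2,2,3,0,0,0,2,1,1,0,0,2,0,1,0,2,1,0,0,4,0,0,1,0,0,2,2,0,2,0,0,2,1,0,2,0]
Step 17: insert q at [9, 13, 27, 33] -> counters=[0,1,0,0,0,3,0,0,0,4,0,2,2,4,0,0,0,2,1,1,0,0,2,0,1,0,2,2,0,0,4,0,0,2,0,0,2,2,0,2,0,0,2,1,0,2,0]
Step 18: insert sce at [12, 26, 30, 45] -> counters=[0,1,0,0,0,3,0,0,0,4,0,2,3,4,0,0,0,2,1,1,0,0,2,0,1,0,3,2,0,0,5,0,0,2,0,0,2,2,0,2,0,0,2,1,0,3,0]
Step 19: insert orc at [15, 27, 33, 45] -> counters=[0,1,0,0,0,3,0,0,0,4,0,2,3,4,0,1,0,2,1,1,0,0,2,0,1,0,3,3,0,0,5,0,0,3,0,0,2,2,0,2,0,0,2,1,0,4,0]
Step 20: delete gt at [13, 30, 39, 42] -> counters=[0,1,0,0,0,3,0,0,0,4,0,2,3,3,0,1,0,2,1,1,0,0,2,0,1,0,3,3,0,0,4,0,0,3,0,0,2,2,0,1,0,0,1,1,0,4,0]
Step 21: insert sce at [12, 26, 30, 45] -> counters=[0,1,0,0,0,3,0,0,0,4,0,2,4,3,0,1,0,2,1,1,0,0,2,0,1,0,4,3,0,0,5,0,0,3,0,0,2,2,0,1,0,0,1,1,0,5,0]
Step 22: delete q at [9, 13, 27, 33] -> counters=[0,1,0,0,0,3,0,0,0,3,0,2,4,2,0,1,0,2,1,1,0,0,2,0,1,0,4,2,0,0,5,0,0,2,0,0,2,2,0,1,0,0,1,1,0,5,0]
Step 23: delete uq at [18, 19, 36, 43] -> counters=[0,1,0,0,0,3,0,0,0,3,0,2,4,2,0,1,0,2,0,0,0,0,2,0,1,0,4,2,0,0,5,0,0,2,0,0,1,2,0,1,0,0,1,0,0,5,0]
Step 24: delete gt at [13, 30, 39, 42] -> counters=[0,1,0,0,0,3,0,0,0,3,0,2,4,1,0,1,0,2,0,0,0,0,2,0,1,0,4,2,0,0,4,0,0,2,0,0,1,2,0,0,0,0,0,0,0,5,0]
Step 25: insert sce at [12, 26, 30, 45] -> counters=[0,1,0,0,0,3,0,0,0,3,0,2,5,1,0,1,0,2,0,0,0,0,2,0,1,0,5,2,0,0,5,0,0,2,0,0,1,2,0,0,0,0,0,0,0,6,0]
Query q: check counters[9]=3 counters[13]=1 counters[27]=2 counters[33]=2 -> maybe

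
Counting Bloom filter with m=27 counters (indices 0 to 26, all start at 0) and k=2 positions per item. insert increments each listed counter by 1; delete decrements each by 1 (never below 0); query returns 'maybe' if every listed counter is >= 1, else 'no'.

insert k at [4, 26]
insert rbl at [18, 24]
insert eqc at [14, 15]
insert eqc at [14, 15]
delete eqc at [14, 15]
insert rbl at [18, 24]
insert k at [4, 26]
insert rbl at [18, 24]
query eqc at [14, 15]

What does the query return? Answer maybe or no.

Answer: maybe

Derivation:
Step 1: insert k at [4, 26] -> counters=[0,0,0,0,1,0,0,0,0,0,0,0,0,0,0,0,0,0,0,0,0,0,0,0,0,0,1]
Step 2: insert rbl at [18, 24] -> counters=[0,0,0,0,1,0,0,0,0,0,0,0,0,0,0,0,0,0,1,0,0,0,0,0,1,0,1]
Step 3: insert eqc at [14, 15] -> counters=[0,0,0,0,1,0,0,0,0,0,0,0,0,0,1,1,0,0,1,0,0,0,0,0,1,0,1]
Step 4: insert eqc at [14, 15] -> counters=[0,0,0,0,1,0,0,0,0,0,0,0,0,0,2,2,0,0,1,0,0,0,0,0,1,0,1]
Step 5: delete eqc at [14, 15] -> counters=[0,0,0,0,1,0,0,0,0,0,0,0,0,0,1,1,0,0,1,0,0,0,0,0,1,0,1]
Step 6: insert rbl at [18, 24] -> counters=[0,0,0,0,1,0,0,0,0,0,0,0,0,0,1,1,0,0,2,0,0,0,0,0,2,0,1]
Step 7: insert k at [4, 26] -> counters=[0,0,0,0,2,0,0,0,0,0,0,0,0,0,1,1,0,0,2,0,0,0,0,0,2,0,2]
Step 8: insert rbl at [18, 24] -> counters=[0,0,0,0,2,0,0,0,0,0,0,0,0,0,1,1,0,0,3,0,0,0,0,0,3,0,2]
Query eqc: check counters[14]=1 counters[15]=1 -> maybe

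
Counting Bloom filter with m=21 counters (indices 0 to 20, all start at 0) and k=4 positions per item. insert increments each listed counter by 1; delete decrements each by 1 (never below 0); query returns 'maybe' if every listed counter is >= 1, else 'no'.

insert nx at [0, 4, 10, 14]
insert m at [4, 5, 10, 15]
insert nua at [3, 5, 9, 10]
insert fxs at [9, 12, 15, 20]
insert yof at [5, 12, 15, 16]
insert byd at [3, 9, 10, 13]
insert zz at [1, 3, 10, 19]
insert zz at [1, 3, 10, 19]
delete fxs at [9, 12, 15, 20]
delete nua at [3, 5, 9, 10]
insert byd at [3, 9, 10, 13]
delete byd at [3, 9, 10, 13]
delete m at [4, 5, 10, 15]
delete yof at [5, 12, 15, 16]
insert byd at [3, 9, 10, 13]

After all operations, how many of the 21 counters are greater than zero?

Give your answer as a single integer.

Answer: 9

Derivation:
Step 1: insert nx at [0, 4, 10, 14] -> counters=[1,0,0,0,1,0,0,0,0,0,1,0,0,0,1,0,0,0,0,0,0]
Step 2: insert m at [4, 5, 10, 15] -> counters=[1,0,0,0,2,1,0,0,0,0,2,0,0,0,1,1,0,0,0,0,0]
Step 3: insert nua at [3, 5, 9, 10] -> counters=[1,0,0,1,2,2,0,0,0,1,3,0,0,0,1,1,0,0,0,0,0]
Step 4: insert fxs at [9, 12, 15, 20] -> counters=[1,0,0,1,2,2,0,0,0,2,3,0,1,0,1,2,0,0,0,0,1]
Step 5: insert yof at [5, 12, 15, 16] -> counters=[1,0,0,1,2,3,0,0,0,2,3,0,2,0,1,3,1,0,0,0,1]
Step 6: insert byd at [3, 9, 10, 13] -> counters=[1,0,0,2,2,3,0,0,0,3,4,0,2,1,1,3,1,0,0,0,1]
Step 7: insert zz at [1, 3, 10, 19] -> counters=[1,1,0,3,2,3,0,0,0,3,5,0,2,1,1,3,1,0,0,1,1]
Step 8: insert zz at [1, 3, 10, 19] -> counters=[1,2,0,4,2,3,0,0,0,3,6,0,2,1,1,3,1,0,0,2,1]
Step 9: delete fxs at [9, 12, 15, 20] -> counters=[1,2,0,4,2,3,0,0,0,2,6,0,1,1,1,2,1,0,0,2,0]
Step 10: delete nua at [3, 5, 9, 10] -> counters=[1,2,0,3,2,2,0,0,0,1,5,0,1,1,1,2,1,0,0,2,0]
Step 11: insert byd at [3, 9, 10, 13] -> counters=[1,2,0,4,2,2,0,0,0,2,6,0,1,2,1,2,1,0,0,2,0]
Step 12: delete byd at [3, 9, 10, 13] -> counters=[1,2,0,3,2,2,0,0,0,1,5,0,1,1,1,2,1,0,0,2,0]
Step 13: delete m at [4, 5, 10, 15] -> counters=[1,2,0,3,1,1,0,0,0,1,4,0,1,1,1,1,1,0,0,2,0]
Step 14: delete yof at [5, 12, 15, 16] -> counters=[1,2,0,3,1,0,0,0,0,1,4,0,0,1,1,0,0,0,0,2,0]
Step 15: insert byd at [3, 9, 10, 13] -> counters=[1,2,0,4,1,0,0,0,0,2,5,0,0,2,1,0,0,0,0,2,0]
Final counters=[1,2,0,4,1,0,0,0,0,2,5,0,0,2,1,0,0,0,0,2,0] -> 9 nonzero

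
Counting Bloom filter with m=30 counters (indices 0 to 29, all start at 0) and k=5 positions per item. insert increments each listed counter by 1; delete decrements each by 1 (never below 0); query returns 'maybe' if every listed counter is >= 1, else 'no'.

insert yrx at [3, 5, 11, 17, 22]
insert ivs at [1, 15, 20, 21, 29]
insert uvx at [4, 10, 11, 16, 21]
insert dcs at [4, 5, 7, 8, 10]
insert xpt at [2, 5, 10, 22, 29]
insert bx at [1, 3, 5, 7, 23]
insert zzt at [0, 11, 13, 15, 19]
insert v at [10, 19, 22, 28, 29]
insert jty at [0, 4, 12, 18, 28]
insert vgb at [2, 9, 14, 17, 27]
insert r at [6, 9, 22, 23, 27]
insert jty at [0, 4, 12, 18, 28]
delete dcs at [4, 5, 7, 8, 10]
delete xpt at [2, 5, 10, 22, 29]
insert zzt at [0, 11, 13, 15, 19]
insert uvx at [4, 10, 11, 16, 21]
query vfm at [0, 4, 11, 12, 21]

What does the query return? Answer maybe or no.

Answer: maybe

Derivation:
Step 1: insert yrx at [3, 5, 11, 17, 22] -> counters=[0,0,0,1,0,1,0,0,0,0,0,1,0,0,0,0,0,1,0,0,0,0,1,0,0,0,0,0,0,0]
Step 2: insert ivs at [1, 15, 20, 21, 29] -> counters=[0,1,0,1,0,1,0,0,0,0,0,1,0,0,0,1,0,1,0,0,1,1,1,0,0,0,0,0,0,1]
Step 3: insert uvx at [4, 10, 11, 16, 21] -> counters=[0,1,0,1,1,1,0,0,0,0,1,2,0,0,0,1,1,1,0,0,1,2,1,0,0,0,0,0,0,1]
Step 4: insert dcs at [4, 5, 7, 8, 10] -> counters=[0,1,0,1,2,2,0,1,1,0,2,2,0,0,0,1,1,1,0,0,1,2,1,0,0,0,0,0,0,1]
Step 5: insert xpt at [2, 5, 10, 22, 29] -> counters=[0,1,1,1,2,3,0,1,1,0,3,2,0,0,0,1,1,1,0,0,1,2,2,0,0,0,0,0,0,2]
Step 6: insert bx at [1, 3, 5, 7, 23] -> counters=[0,2,1,2,2,4,0,2,1,0,3,2,0,0,0,1,1,1,0,0,1,2,2,1,0,0,0,0,0,2]
Step 7: insert zzt at [0, 11, 13, 15, 19] -> counters=[1,2,1,2,2,4,0,2,1,0,3,3,0,1,0,2,1,1,0,1,1,2,2,1,0,0,0,0,0,2]
Step 8: insert v at [10, 19, 22, 28, 29] -> counters=[1,2,1,2,2,4,0,2,1,0,4,3,0,1,0,2,1,1,0,2,1,2,3,1,0,0,0,0,1,3]
Step 9: insert jty at [0, 4, 12, 18, 28] -> counters=[2,2,1,2,3,4,0,2,1,0,4,3,1,1,0,2,1,1,1,2,1,2,3,1,0,0,0,0,2,3]
Step 10: insert vgb at [2, 9, 14, 17, 27] -> counters=[2,2,2,2,3,4,0,2,1,1,4,3,1,1,1,2,1,2,1,2,1,2,3,1,0,0,0,1,2,3]
Step 11: insert r at [6, 9, 22, 23, 27] -> counters=[2,2,2,2,3,4,1,2,1,2,4,3,1,1,1,2,1,2,1,2,1,2,4,2,0,0,0,2,2,3]
Step 12: insert jty at [0, 4, 12, 18, 28] -> counters=[3,2,2,2,4,4,1,2,1,2,4,3,2,1,1,2,1,2,2,2,1,2,4,2,0,0,0,2,3,3]
Step 13: delete dcs at [4, 5, 7, 8, 10] -> counters=[3,2,2,2,3,3,1,1,0,2,3,3,2,1,1,2,1,2,2,2,1,2,4,2,0,0,0,2,3,3]
Step 14: delete xpt at [2, 5, 10, 22, 29] -> counters=[3,2,1,2,3,2,1,1,0,2,2,3,2,1,1,2,1,2,2,2,1,2,3,2,0,0,0,2,3,2]
Step 15: insert zzt at [0, 11, 13, 15, 19] -> counters=[4,2,1,2,3,2,1,1,0,2,2,4,2,2,1,3,1,2,2,3,1,2,3,2,0,0,0,2,3,2]
Step 16: insert uvx at [4, 10, 11, 16, 21] -> counters=[4,2,1,2,4,2,1,1,0,2,3,5,2,2,1,3,2,2,2,3,1,3,3,2,0,0,0,2,3,2]
Query vfm: check counters[0]=4 counters[4]=4 counters[11]=5 counters[12]=2 counters[21]=3 -> maybe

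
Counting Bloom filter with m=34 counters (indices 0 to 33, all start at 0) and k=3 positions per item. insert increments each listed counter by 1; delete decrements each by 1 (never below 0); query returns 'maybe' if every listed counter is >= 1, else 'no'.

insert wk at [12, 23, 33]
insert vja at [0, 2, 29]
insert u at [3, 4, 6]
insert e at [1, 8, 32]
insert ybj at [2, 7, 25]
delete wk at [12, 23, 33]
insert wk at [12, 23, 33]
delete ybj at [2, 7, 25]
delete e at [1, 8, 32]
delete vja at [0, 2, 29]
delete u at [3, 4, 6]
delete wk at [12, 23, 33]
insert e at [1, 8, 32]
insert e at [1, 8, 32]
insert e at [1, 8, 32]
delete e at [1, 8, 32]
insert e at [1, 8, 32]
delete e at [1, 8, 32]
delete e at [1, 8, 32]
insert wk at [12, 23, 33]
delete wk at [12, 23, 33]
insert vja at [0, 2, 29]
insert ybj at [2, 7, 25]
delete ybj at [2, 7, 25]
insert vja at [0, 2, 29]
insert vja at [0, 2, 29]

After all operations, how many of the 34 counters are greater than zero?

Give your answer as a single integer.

Answer: 6

Derivation:
Step 1: insert wk at [12, 23, 33] -> counters=[0,0,0,0,0,0,0,0,0,0,0,0,1,0,0,0,0,0,0,0,0,0,0,1,0,0,0,0,0,0,0,0,0,1]
Step 2: insert vja at [0, 2, 29] -> counters=[1,0,1,0,0,0,0,0,0,0,0,0,1,0,0,0,0,0,0,0,0,0,0,1,0,0,0,0,0,1,0,0,0,1]
Step 3: insert u at [3, 4, 6] -> counters=[1,0,1,1,1,0,1,0,0,0,0,0,1,0,0,0,0,0,0,0,0,0,0,1,0,0,0,0,0,1,0,0,0,1]
Step 4: insert e at [1, 8, 32] -> counters=[1,1,1,1,1,0,1,0,1,0,0,0,1,0,0,0,0,0,0,0,0,0,0,1,0,0,0,0,0,1,0,0,1,1]
Step 5: insert ybj at [2, 7, 25] -> counters=[1,1,2,1,1,0,1,1,1,0,0,0,1,0,0,0,0,0,0,0,0,0,0,1,0,1,0,0,0,1,0,0,1,1]
Step 6: delete wk at [12, 23, 33] -> counters=[1,1,2,1,1,0,1,1,1,0,0,0,0,0,0,0,0,0,0,0,0,0,0,0,0,1,0,0,0,1,0,0,1,0]
Step 7: insert wk at [12, 23, 33] -> counters=[1,1,2,1,1,0,1,1,1,0,0,0,1,0,0,0,0,0,0,0,0,0,0,1,0,1,0,0,0,1,0,0,1,1]
Step 8: delete ybj at [2, 7, 25] -> counters=[1,1,1,1,1,0,1,0,1,0,0,0,1,0,0,0,0,0,0,0,0,0,0,1,0,0,0,0,0,1,0,0,1,1]
Step 9: delete e at [1, 8, 32] -> counters=[1,0,1,1,1,0,1,0,0,0,0,0,1,0,0,0,0,0,0,0,0,0,0,1,0,0,0,0,0,1,0,0,0,1]
Step 10: delete vja at [0, 2, 29] -> counters=[0,0,0,1,1,0,1,0,0,0,0,0,1,0,0,0,0,0,0,0,0,0,0,1,0,0,0,0,0,0,0,0,0,1]
Step 11: delete u at [3, 4, 6] -> counters=[0,0,0,0,0,0,0,0,0,0,0,0,1,0,0,0,0,0,0,0,0,0,0,1,0,0,0,0,0,0,0,0,0,1]
Step 12: delete wk at [12, 23, 33] -> counters=[0,0,0,0,0,0,0,0,0,0,0,0,0,0,0,0,0,0,0,0,0,0,0,0,0,0,0,0,0,0,0,0,0,0]
Step 13: insert e at [1, 8, 32] -> counters=[0,1,0,0,0,0,0,0,1,0,0,0,0,0,0,0,0,0,0,0,0,0,0,0,0,0,0,0,0,0,0,0,1,0]
Step 14: insert e at [1, 8, 32] -> counters=[0,2,0,0,0,0,0,0,2,0,0,0,0,0,0,0,0,0,0,0,0,0,0,0,0,0,0,0,0,0,0,0,2,0]
Step 15: insert e at [1, 8, 32] -> counters=[0,3,0,0,0,0,0,0,3,0,0,0,0,0,0,0,0,0,0,0,0,0,0,0,0,0,0,0,0,0,0,0,3,0]
Step 16: delete e at [1, 8, 32] -> counters=[0,2,0,0,0,0,0,0,2,0,0,0,0,0,0,0,0,0,0,0,0,0,0,0,0,0,0,0,0,0,0,0,2,0]
Step 17: insert e at [1, 8, 32] -> counters=[0,3,0,0,0,0,0,0,3,0,0,0,0,0,0,0,0,0,0,0,0,0,0,0,0,0,0,0,0,0,0,0,3,0]
Step 18: delete e at [1, 8, 32] -> counters=[0,2,0,0,0,0,0,0,2,0,0,0,0,0,0,0,0,0,0,0,0,0,0,0,0,0,0,0,0,0,0,0,2,0]
Step 19: delete e at [1, 8, 32] -> counters=[0,1,0,0,0,0,0,0,1,0,0,0,0,0,0,0,0,0,0,0,0,0,0,0,0,0,0,0,0,0,0,0,1,0]
Step 20: insert wk at [12, 23, 33] -> counters=[0,1,0,0,0,0,0,0,1,0,0,0,1,0,0,0,0,0,0,0,0,0,0,1,0,0,0,0,0,0,0,0,1,1]
Step 21: delete wk at [12, 23, 33] -> counters=[0,1,0,0,0,0,0,0,1,0,0,0,0,0,0,0,0,0,0,0,0,0,0,0,0,0,0,0,0,0,0,0,1,0]
Step 22: insert vja at [0, 2, 29] -> counters=[1,1,1,0,0,0,0,0,1,0,0,0,0,0,0,0,0,0,0,0,0,0,0,0,0,0,0,0,0,1,0,0,1,0]
Step 23: insert ybj at [2, 7, 25] -> counters=[1,1,2,0,0,0,0,1,1,0,0,0,0,0,0,0,0,0,0,0,0,0,0,0,0,1,0,0,0,1,0,0,1,0]
Step 24: delete ybj at [2, 7, 25] -> counters=[1,1,1,0,0,0,0,0,1,0,0,0,0,0,0,0,0,0,0,0,0,0,0,0,0,0,0,0,0,1,0,0,1,0]
Step 25: insert vja at [0, 2, 29] -> counters=[2,1,2,0,0,0,0,0,1,0,0,0,0,0,0,0,0,0,0,0,0,0,0,0,0,0,0,0,0,2,0,0,1,0]
Step 26: insert vja at [0, 2, 29] -> counters=[3,1,3,0,0,0,0,0,1,0,0,0,0,0,0,0,0,0,0,0,0,0,0,0,0,0,0,0,0,3,0,0,1,0]
Final counters=[3,1,3,0,0,0,0,0,1,0,0,0,0,0,0,0,0,0,0,0,0,0,0,0,0,0,0,0,0,3,0,0,1,0] -> 6 nonzero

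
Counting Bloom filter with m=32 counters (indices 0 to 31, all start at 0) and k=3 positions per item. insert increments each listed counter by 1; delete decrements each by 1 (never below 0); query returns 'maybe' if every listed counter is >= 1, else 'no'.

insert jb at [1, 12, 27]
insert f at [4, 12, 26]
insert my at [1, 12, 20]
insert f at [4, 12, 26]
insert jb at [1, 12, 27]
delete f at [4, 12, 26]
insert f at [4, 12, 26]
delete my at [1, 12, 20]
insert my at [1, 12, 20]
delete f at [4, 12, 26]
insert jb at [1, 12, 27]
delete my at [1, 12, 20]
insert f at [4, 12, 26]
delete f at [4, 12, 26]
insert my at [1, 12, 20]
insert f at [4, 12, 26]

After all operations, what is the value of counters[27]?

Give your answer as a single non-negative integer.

Answer: 3

Derivation:
Step 1: insert jb at [1, 12, 27] -> counters=[0,1,0,0,0,0,0,0,0,0,0,0,1,0,0,0,0,0,0,0,0,0,0,0,0,0,0,1,0,0,0,0]
Step 2: insert f at [4, 12, 26] -> counters=[0,1,0,0,1,0,0,0,0,0,0,0,2,0,0,0,0,0,0,0,0,0,0,0,0,0,1,1,0,0,0,0]
Step 3: insert my at [1, 12, 20] -> counters=[0,2,0,0,1,0,0,0,0,0,0,0,3,0,0,0,0,0,0,0,1,0,0,0,0,0,1,1,0,0,0,0]
Step 4: insert f at [4, 12, 26] -> counters=[0,2,0,0,2,0,0,0,0,0,0,0,4,0,0,0,0,0,0,0,1,0,0,0,0,0,2,1,0,0,0,0]
Step 5: insert jb at [1, 12, 27] -> counters=[0,3,0,0,2,0,0,0,0,0,0,0,5,0,0,0,0,0,0,0,1,0,0,0,0,0,2,2,0,0,0,0]
Step 6: delete f at [4, 12, 26] -> counters=[0,3,0,0,1,0,0,0,0,0,0,0,4,0,0,0,0,0,0,0,1,0,0,0,0,0,1,2,0,0,0,0]
Step 7: insert f at [4, 12, 26] -> counters=[0,3,0,0,2,0,0,0,0,0,0,0,5,0,0,0,0,0,0,0,1,0,0,0,0,0,2,2,0,0,0,0]
Step 8: delete my at [1, 12, 20] -> counters=[0,2,0,0,2,0,0,0,0,0,0,0,4,0,0,0,0,0,0,0,0,0,0,0,0,0,2,2,0,0,0,0]
Step 9: insert my at [1, 12, 20] -> counters=[0,3,0,0,2,0,0,0,0,0,0,0,5,0,0,0,0,0,0,0,1,0,0,0,0,0,2,2,0,0,0,0]
Step 10: delete f at [4, 12, 26] -> counters=[0,3,0,0,1,0,0,0,0,0,0,0,4,0,0,0,0,0,0,0,1,0,0,0,0,0,1,2,0,0,0,0]
Step 11: insert jb at [1, 12, 27] -> counters=[0,4,0,0,1,0,0,0,0,0,0,0,5,0,0,0,0,0,0,0,1,0,0,0,0,0,1,3,0,0,0,0]
Step 12: delete my at [1, 12, 20] -> counters=[0,3,0,0,1,0,0,0,0,0,0,0,4,0,0,0,0,0,0,0,0,0,0,0,0,0,1,3,0,0,0,0]
Step 13: insert f at [4, 12, 26] -> counters=[0,3,0,0,2,0,0,0,0,0,0,0,5,0,0,0,0,0,0,0,0,0,0,0,0,0,2,3,0,0,0,0]
Step 14: delete f at [4, 12, 26] -> counters=[0,3,0,0,1,0,0,0,0,0,0,0,4,0,0,0,0,0,0,0,0,0,0,0,0,0,1,3,0,0,0,0]
Step 15: insert my at [1, 12, 20] -> counters=[0,4,0,0,1,0,0,0,0,0,0,0,5,0,0,0,0,0,0,0,1,0,0,0,0,0,1,3,0,0,0,0]
Step 16: insert f at [4, 12, 26] -> counters=[0,4,0,0,2,0,0,0,0,0,0,0,6,0,0,0,0,0,0,0,1,0,0,0,0,0,2,3,0,0,0,0]
Final counters=[0,4,0,0,2,0,0,0,0,0,0,0,6,0,0,0,0,0,0,0,1,0,0,0,0,0,2,3,0,0,0,0] -> counters[27]=3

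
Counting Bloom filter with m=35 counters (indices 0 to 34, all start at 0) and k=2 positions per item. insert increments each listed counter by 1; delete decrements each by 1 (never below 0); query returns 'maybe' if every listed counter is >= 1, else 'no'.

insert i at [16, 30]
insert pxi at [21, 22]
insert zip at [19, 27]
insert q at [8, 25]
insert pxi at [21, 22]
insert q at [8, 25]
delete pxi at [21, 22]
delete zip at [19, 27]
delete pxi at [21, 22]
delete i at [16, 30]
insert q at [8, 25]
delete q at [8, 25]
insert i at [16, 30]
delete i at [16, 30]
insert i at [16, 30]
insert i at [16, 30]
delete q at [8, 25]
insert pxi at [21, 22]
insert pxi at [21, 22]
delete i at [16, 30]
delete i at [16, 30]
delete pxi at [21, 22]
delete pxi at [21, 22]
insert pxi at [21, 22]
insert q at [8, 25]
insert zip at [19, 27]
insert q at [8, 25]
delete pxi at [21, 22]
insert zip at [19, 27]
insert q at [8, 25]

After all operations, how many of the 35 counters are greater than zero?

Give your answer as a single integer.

Answer: 4

Derivation:
Step 1: insert i at [16, 30] -> counters=[0,0,0,0,0,0,0,0,0,0,0,0,0,0,0,0,1,0,0,0,0,0,0,0,0,0,0,0,0,0,1,0,0,0,0]
Step 2: insert pxi at [21, 22] -> counters=[0,0,0,0,0,0,0,0,0,0,0,0,0,0,0,0,1,0,0,0,0,1,1,0,0,0,0,0,0,0,1,0,0,0,0]
Step 3: insert zip at [19, 27] -> counters=[0,0,0,0,0,0,0,0,0,0,0,0,0,0,0,0,1,0,0,1,0,1,1,0,0,0,0,1,0,0,1,0,0,0,0]
Step 4: insert q at [8, 25] -> counters=[0,0,0,0,0,0,0,0,1,0,0,0,0,0,0,0,1,0,0,1,0,1,1,0,0,1,0,1,0,0,1,0,0,0,0]
Step 5: insert pxi at [21, 22] -> counters=[0,0,0,0,0,0,0,0,1,0,0,0,0,0,0,0,1,0,0,1,0,2,2,0,0,1,0,1,0,0,1,0,0,0,0]
Step 6: insert q at [8, 25] -> counters=[0,0,0,0,0,0,0,0,2,0,0,0,0,0,0,0,1,0,0,1,0,2,2,0,0,2,0,1,0,0,1,0,0,0,0]
Step 7: delete pxi at [21, 22] -> counters=[0,0,0,0,0,0,0,0,2,0,0,0,0,0,0,0,1,0,0,1,0,1,1,0,0,2,0,1,0,0,1,0,0,0,0]
Step 8: delete zip at [19, 27] -> counters=[0,0,0,0,0,0,0,0,2,0,0,0,0,0,0,0,1,0,0,0,0,1,1,0,0,2,0,0,0,0,1,0,0,0,0]
Step 9: delete pxi at [21, 22] -> counters=[0,0,0,0,0,0,0,0,2,0,0,0,0,0,0,0,1,0,0,0,0,0,0,0,0,2,0,0,0,0,1,0,0,0,0]
Step 10: delete i at [16, 30] -> counters=[0,0,0,0,0,0,0,0,2,0,0,0,0,0,0,0,0,0,0,0,0,0,0,0,0,2,0,0,0,0,0,0,0,0,0]
Step 11: insert q at [8, 25] -> counters=[0,0,0,0,0,0,0,0,3,0,0,0,0,0,0,0,0,0,0,0,0,0,0,0,0,3,0,0,0,0,0,0,0,0,0]
Step 12: delete q at [8, 25] -> counters=[0,0,0,0,0,0,0,0,2,0,0,0,0,0,0,0,0,0,0,0,0,0,0,0,0,2,0,0,0,0,0,0,0,0,0]
Step 13: insert i at [16, 30] -> counters=[0,0,0,0,0,0,0,0,2,0,0,0,0,0,0,0,1,0,0,0,0,0,0,0,0,2,0,0,0,0,1,0,0,0,0]
Step 14: delete i at [16, 30] -> counters=[0,0,0,0,0,0,0,0,2,0,0,0,0,0,0,0,0,0,0,0,0,0,0,0,0,2,0,0,0,0,0,0,0,0,0]
Step 15: insert i at [16, 30] -> counters=[0,0,0,0,0,0,0,0,2,0,0,0,0,0,0,0,1,0,0,0,0,0,0,0,0,2,0,0,0,0,1,0,0,0,0]
Step 16: insert i at [16, 30] -> counters=[0,0,0,0,0,0,0,0,2,0,0,0,0,0,0,0,2,0,0,0,0,0,0,0,0,2,0,0,0,0,2,0,0,0,0]
Step 17: delete q at [8, 25] -> counters=[0,0,0,0,0,0,0,0,1,0,0,0,0,0,0,0,2,0,0,0,0,0,0,0,0,1,0,0,0,0,2,0,0,0,0]
Step 18: insert pxi at [21, 22] -> counters=[0,0,0,0,0,0,0,0,1,0,0,0,0,0,0,0,2,0,0,0,0,1,1,0,0,1,0,0,0,0,2,0,0,0,0]
Step 19: insert pxi at [21, 22] -> counters=[0,0,0,0,0,0,0,0,1,0,0,0,0,0,0,0,2,0,0,0,0,2,2,0,0,1,0,0,0,0,2,0,0,0,0]
Step 20: delete i at [16, 30] -> counters=[0,0,0,0,0,0,0,0,1,0,0,0,0,0,0,0,1,0,0,0,0,2,2,0,0,1,0,0,0,0,1,0,0,0,0]
Step 21: delete i at [16, 30] -> counters=[0,0,0,0,0,0,0,0,1,0,0,0,0,0,0,0,0,0,0,0,0,2,2,0,0,1,0,0,0,0,0,0,0,0,0]
Step 22: delete pxi at [21, 22] -> counters=[0,0,0,0,0,0,0,0,1,0,0,0,0,0,0,0,0,0,0,0,0,1,1,0,0,1,0,0,0,0,0,0,0,0,0]
Step 23: delete pxi at [21, 22] -> counters=[0,0,0,0,0,0,0,0,1,0,0,0,0,0,0,0,0,0,0,0,0,0,0,0,0,1,0,0,0,0,0,0,0,0,0]
Step 24: insert pxi at [21, 22] -> counters=[0,0,0,0,0,0,0,0,1,0,0,0,0,0,0,0,0,0,0,0,0,1,1,0,0,1,0,0,0,0,0,0,0,0,0]
Step 25: insert q at [8, 25] -> counters=[0,0,0,0,0,0,0,0,2,0,0,0,0,0,0,0,0,0,0,0,0,1,1,0,0,2,0,0,0,0,0,0,0,0,0]
Step 26: insert zip at [19, 27] -> counters=[0,0,0,0,0,0,0,0,2,0,0,0,0,0,0,0,0,0,0,1,0,1,1,0,0,2,0,1,0,0,0,0,0,0,0]
Step 27: insert q at [8, 25] -> counters=[0,0,0,0,0,0,0,0,3,0,0,0,0,0,0,0,0,0,0,1,0,1,1,0,0,3,0,1,0,0,0,0,0,0,0]
Step 28: delete pxi at [21, 22] -> counters=[0,0,0,0,0,0,0,0,3,0,0,0,0,0,0,0,0,0,0,1,0,0,0,0,0,3,0,1,0,0,0,0,0,0,0]
Step 29: insert zip at [19, 27] -> counters=[0,0,0,0,0,0,0,0,3,0,0,0,0,0,0,0,0,0,0,2,0,0,0,0,0,3,0,2,0,0,0,0,0,0,0]
Step 30: insert q at [8, 25] -> counters=[0,0,0,0,0,0,0,0,4,0,0,0,0,0,0,0,0,0,0,2,0,0,0,0,0,4,0,2,0,0,0,0,0,0,0]
Final counters=[0,0,0,0,0,0,0,0,4,0,0,0,0,0,0,0,0,0,0,2,0,0,0,0,0,4,0,2,0,0,0,0,0,0,0] -> 4 nonzero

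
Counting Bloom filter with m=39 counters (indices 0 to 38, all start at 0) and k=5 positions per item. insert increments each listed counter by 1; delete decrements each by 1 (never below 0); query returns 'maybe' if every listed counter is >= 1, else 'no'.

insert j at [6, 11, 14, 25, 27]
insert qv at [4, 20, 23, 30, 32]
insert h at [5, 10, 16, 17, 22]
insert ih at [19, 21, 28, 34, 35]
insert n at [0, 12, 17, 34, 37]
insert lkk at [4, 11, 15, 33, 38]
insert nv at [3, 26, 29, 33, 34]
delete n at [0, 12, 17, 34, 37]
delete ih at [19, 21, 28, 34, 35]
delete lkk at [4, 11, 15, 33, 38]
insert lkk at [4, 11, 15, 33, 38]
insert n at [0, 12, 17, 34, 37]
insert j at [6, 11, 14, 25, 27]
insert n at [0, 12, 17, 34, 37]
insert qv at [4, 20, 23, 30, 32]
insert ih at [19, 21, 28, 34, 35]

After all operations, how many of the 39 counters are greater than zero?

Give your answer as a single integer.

Step 1: insert j at [6, 11, 14, 25, 27] -> counters=[0,0,0,0,0,0,1,0,0,0,0,1,0,0,1,0,0,0,0,0,0,0,0,0,0,1,0,1,0,0,0,0,0,0,0,0,0,0,0]
Step 2: insert qv at [4, 20, 23, 30, 32] -> counters=[0,0,0,0,1,0,1,0,0,0,0,1,0,0,1,0,0,0,0,0,1,0,0,1,0,1,0,1,0,0,1,0,1,0,0,0,0,0,0]
Step 3: insert h at [5, 10, 16, 17, 22] -> counters=[0,0,0,0,1,1,1,0,0,0,1,1,0,0,1,0,1,1,0,0,1,0,1,1,0,1,0,1,0,0,1,0,1,0,0,0,0,0,0]
Step 4: insert ih at [19, 21, 28, 34, 35] -> counters=[0,0,0,0,1,1,1,0,0,0,1,1,0,0,1,0,1,1,0,1,1,1,1,1,0,1,0,1,1,0,1,0,1,0,1,1,0,0,0]
Step 5: insert n at [0, 12, 17, 34, 37] -> counters=[1,0,0,0,1,1,1,0,0,0,1,1,1,0,1,0,1,2,0,1,1,1,1,1,0,1,0,1,1,0,1,0,1,0,2,1,0,1,0]
Step 6: insert lkk at [4, 11, 15, 33, 38] -> counters=[1,0,0,0,2,1,1,0,0,0,1,2,1,0,1,1,1,2,0,1,1,1,1,1,0,1,0,1,1,0,1,0,1,1,2,1,0,1,1]
Step 7: insert nv at [3, 26, 29, 33, 34] -> counters=[1,0,0,1,2,1,1,0,0,0,1,2,1,0,1,1,1,2,0,1,1,1,1,1,0,1,1,1,1,1,1,0,1,2,3,1,0,1,1]
Step 8: delete n at [0, 12, 17, 34, 37] -> counters=[0,0,0,1,2,1,1,0,0,0,1,2,0,0,1,1,1,1,0,1,1,1,1,1,0,1,1,1,1,1,1,0,1,2,2,1,0,0,1]
Step 9: delete ih at [19, 21, 28, 34, 35] -> counters=[0,0,0,1,2,1,1,0,0,0,1,2,0,0,1,1,1,1,0,0,1,0,1,1,0,1,1,1,0,1,1,0,1,2,1,0,0,0,1]
Step 10: delete lkk at [4, 11, 15, 33, 38] -> counters=[0,0,0,1,1,1,1,0,0,0,1,1,0,0,1,0,1,1,0,0,1,0,1,1,0,1,1,1,0,1,1,0,1,1,1,0,0,0,0]
Step 11: insert lkk at [4, 11, 15, 33, 38] -> counters=[0,0,0,1,2,1,1,0,0,0,1,2,0,0,1,1,1,1,0,0,1,0,1,1,0,1,1,1,0,1,1,0,1,2,1,0,0,0,1]
Step 12: insert n at [0, 12, 17, 34, 37] -> counters=[1,0,0,1,2,1,1,0,0,0,1,2,1,0,1,1,1,2,0,0,1,0,1,1,0,1,1,1,0,1,1,0,1,2,2,0,0,1,1]
Step 13: insert j at [6, 11, 14, 25, 27] -> counters=[1,0,0,1,2,1,2,0,0,0,1,3,1,0,2,1,1,2,0,0,1,0,1,1,0,2,1,2,0,1,1,0,1,2,2,0,0,1,1]
Step 14: insert n at [0, 12, 17, 34, 37] -> counters=[2,0,0,1,2,1,2,0,0,0,1,3,2,0,2,1,1,3,0,0,1,0,1,1,0,2,1,2,0,1,1,0,1,2,3,0,0,2,1]
Step 15: insert qv at [4, 20, 23, 30, 32] -> counters=[2,0,0,1,3,1,2,0,0,0,1,3,2,0,2,1,1,3,0,0,2,0,1,2,0,2,1,2,0,1,2,0,2,2,3,0,0,2,1]
Step 16: insert ih at [19, 21, 28, 34, 35] -> counters=[2,0,0,1,3,1,2,0,0,0,1,3,2,0,2,1,1,3,0,1,2,1,1,2,0,2,1,2,1,1,2,0,2,2,4,1,0,2,1]
Final counters=[2,0,0,1,3,1,2,0,0,0,1,3,2,0,2,1,1,3,0,1,2,1,1,2,0,2,1,2,1,1,2,0,2,2,4,1,0,2,1] -> 29 nonzero

Answer: 29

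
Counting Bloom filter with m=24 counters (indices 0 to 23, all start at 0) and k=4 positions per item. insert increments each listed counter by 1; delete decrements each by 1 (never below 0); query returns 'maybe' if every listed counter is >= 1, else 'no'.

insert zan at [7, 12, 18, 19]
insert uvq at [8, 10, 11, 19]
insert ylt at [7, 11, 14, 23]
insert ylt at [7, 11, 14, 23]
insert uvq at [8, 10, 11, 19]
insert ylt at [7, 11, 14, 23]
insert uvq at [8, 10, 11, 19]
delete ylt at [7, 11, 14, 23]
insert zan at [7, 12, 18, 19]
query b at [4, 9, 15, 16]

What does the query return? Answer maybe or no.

Answer: no

Derivation:
Step 1: insert zan at [7, 12, 18, 19] -> counters=[0,0,0,0,0,0,0,1,0,0,0,0,1,0,0,0,0,0,1,1,0,0,0,0]
Step 2: insert uvq at [8, 10, 11, 19] -> counters=[0,0,0,0,0,0,0,1,1,0,1,1,1,0,0,0,0,0,1,2,0,0,0,0]
Step 3: insert ylt at [7, 11, 14, 23] -> counters=[0,0,0,0,0,0,0,2,1,0,1,2,1,0,1,0,0,0,1,2,0,0,0,1]
Step 4: insert ylt at [7, 11, 14, 23] -> counters=[0,0,0,0,0,0,0,3,1,0,1,3,1,0,2,0,0,0,1,2,0,0,0,2]
Step 5: insert uvq at [8, 10, 11, 19] -> counters=[0,0,0,0,0,0,0,3,2,0,2,4,1,0,2,0,0,0,1,3,0,0,0,2]
Step 6: insert ylt at [7, 11, 14, 23] -> counters=[0,0,0,0,0,0,0,4,2,0,2,5,1,0,3,0,0,0,1,3,0,0,0,3]
Step 7: insert uvq at [8, 10, 11, 19] -> counters=[0,0,0,0,0,0,0,4,3,0,3,6,1,0,3,0,0,0,1,4,0,0,0,3]
Step 8: delete ylt at [7, 11, 14, 23] -> counters=[0,0,0,0,0,0,0,3,3,0,3,5,1,0,2,0,0,0,1,4,0,0,0,2]
Step 9: insert zan at [7, 12, 18, 19] -> counters=[0,0,0,0,0,0,0,4,3,0,3,5,2,0,2,0,0,0,2,5,0,0,0,2]
Query b: check counters[4]=0 counters[9]=0 counters[15]=0 counters[16]=0 -> no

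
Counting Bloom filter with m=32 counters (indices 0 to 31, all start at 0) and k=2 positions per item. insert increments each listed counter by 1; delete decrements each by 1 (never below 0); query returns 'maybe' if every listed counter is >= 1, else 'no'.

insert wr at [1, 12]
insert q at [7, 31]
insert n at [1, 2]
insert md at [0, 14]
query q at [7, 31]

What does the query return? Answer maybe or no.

Answer: maybe

Derivation:
Step 1: insert wr at [1, 12] -> counters=[0,1,0,0,0,0,0,0,0,0,0,0,1,0,0,0,0,0,0,0,0,0,0,0,0,0,0,0,0,0,0,0]
Step 2: insert q at [7, 31] -> counters=[0,1,0,0,0,0,0,1,0,0,0,0,1,0,0,0,0,0,0,0,0,0,0,0,0,0,0,0,0,0,0,1]
Step 3: insert n at [1, 2] -> counters=[0,2,1,0,0,0,0,1,0,0,0,0,1,0,0,0,0,0,0,0,0,0,0,0,0,0,0,0,0,0,0,1]
Step 4: insert md at [0, 14] -> counters=[1,2,1,0,0,0,0,1,0,0,0,0,1,0,1,0,0,0,0,0,0,0,0,0,0,0,0,0,0,0,0,1]
Query q: check counters[7]=1 counters[31]=1 -> maybe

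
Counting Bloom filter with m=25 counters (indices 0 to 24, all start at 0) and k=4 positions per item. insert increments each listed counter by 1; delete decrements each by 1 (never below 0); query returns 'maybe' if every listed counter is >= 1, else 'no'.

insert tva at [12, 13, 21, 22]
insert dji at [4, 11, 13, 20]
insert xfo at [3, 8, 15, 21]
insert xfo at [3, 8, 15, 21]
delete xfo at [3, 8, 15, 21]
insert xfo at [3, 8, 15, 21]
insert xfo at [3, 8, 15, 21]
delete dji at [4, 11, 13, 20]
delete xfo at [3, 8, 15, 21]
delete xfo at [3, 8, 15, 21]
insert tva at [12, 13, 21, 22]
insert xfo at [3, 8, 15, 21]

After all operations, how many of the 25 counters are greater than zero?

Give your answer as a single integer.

Answer: 7

Derivation:
Step 1: insert tva at [12, 13, 21, 22] -> counters=[0,0,0,0,0,0,0,0,0,0,0,0,1,1,0,0,0,0,0,0,0,1,1,0,0]
Step 2: insert dji at [4, 11, 13, 20] -> counters=[0,0,0,0,1,0,0,0,0,0,0,1,1,2,0,0,0,0,0,0,1,1,1,0,0]
Step 3: insert xfo at [3, 8, 15, 21] -> counters=[0,0,0,1,1,0,0,0,1,0,0,1,1,2,0,1,0,0,0,0,1,2,1,0,0]
Step 4: insert xfo at [3, 8, 15, 21] -> counters=[0,0,0,2,1,0,0,0,2,0,0,1,1,2,0,2,0,0,0,0,1,3,1,0,0]
Step 5: delete xfo at [3, 8, 15, 21] -> counters=[0,0,0,1,1,0,0,0,1,0,0,1,1,2,0,1,0,0,0,0,1,2,1,0,0]
Step 6: insert xfo at [3, 8, 15, 21] -> counters=[0,0,0,2,1,0,0,0,2,0,0,1,1,2,0,2,0,0,0,0,1,3,1,0,0]
Step 7: insert xfo at [3, 8, 15, 21] -> counters=[0,0,0,3,1,0,0,0,3,0,0,1,1,2,0,3,0,0,0,0,1,4,1,0,0]
Step 8: delete dji at [4, 11, 13, 20] -> counters=[0,0,0,3,0,0,0,0,3,0,0,0,1,1,0,3,0,0,0,0,0,4,1,0,0]
Step 9: delete xfo at [3, 8, 15, 21] -> counters=[0,0,0,2,0,0,0,0,2,0,0,0,1,1,0,2,0,0,0,0,0,3,1,0,0]
Step 10: delete xfo at [3, 8, 15, 21] -> counters=[0,0,0,1,0,0,0,0,1,0,0,0,1,1,0,1,0,0,0,0,0,2,1,0,0]
Step 11: insert tva at [12, 13, 21, 22] -> counters=[0,0,0,1,0,0,0,0,1,0,0,0,2,2,0,1,0,0,0,0,0,3,2,0,0]
Step 12: insert xfo at [3, 8, 15, 21] -> counters=[0,0,0,2,0,0,0,0,2,0,0,0,2,2,0,2,0,0,0,0,0,4,2,0,0]
Final counters=[0,0,0,2,0,0,0,0,2,0,0,0,2,2,0,2,0,0,0,0,0,4,2,0,0] -> 7 nonzero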